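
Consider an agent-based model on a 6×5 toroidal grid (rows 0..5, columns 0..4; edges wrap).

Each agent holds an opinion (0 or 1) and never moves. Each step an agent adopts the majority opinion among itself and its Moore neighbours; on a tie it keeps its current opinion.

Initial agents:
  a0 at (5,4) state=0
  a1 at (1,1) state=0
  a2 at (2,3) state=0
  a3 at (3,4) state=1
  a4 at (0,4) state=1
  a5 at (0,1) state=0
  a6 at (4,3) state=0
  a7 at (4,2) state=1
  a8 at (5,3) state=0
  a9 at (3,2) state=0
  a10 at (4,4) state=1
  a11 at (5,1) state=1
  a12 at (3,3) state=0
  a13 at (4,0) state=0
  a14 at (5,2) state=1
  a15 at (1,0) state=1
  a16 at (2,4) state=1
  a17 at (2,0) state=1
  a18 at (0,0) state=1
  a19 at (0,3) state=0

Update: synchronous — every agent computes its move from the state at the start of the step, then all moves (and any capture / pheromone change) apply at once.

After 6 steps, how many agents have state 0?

t=1: a0@(5,4):0 a1@(1,1):1 a2@(2,3):0 a3@(3,4):1 a4@(0,4):1 a5@(0,1):1 a6@(4,3):0 a7@(4,2):0 a8@(5,3):0 a9@(3,2):0 a10@(4,4):0 a11@(5,1):1 a12@(3,3):0 a13@(4,0):1 a14@(5,2):0 a15@(1,0):1 a16@(2,4):1 a17@(2,0):1 a18@(0,0):1 a19@(0,3):0
t=2: (unchanged — steady state)

10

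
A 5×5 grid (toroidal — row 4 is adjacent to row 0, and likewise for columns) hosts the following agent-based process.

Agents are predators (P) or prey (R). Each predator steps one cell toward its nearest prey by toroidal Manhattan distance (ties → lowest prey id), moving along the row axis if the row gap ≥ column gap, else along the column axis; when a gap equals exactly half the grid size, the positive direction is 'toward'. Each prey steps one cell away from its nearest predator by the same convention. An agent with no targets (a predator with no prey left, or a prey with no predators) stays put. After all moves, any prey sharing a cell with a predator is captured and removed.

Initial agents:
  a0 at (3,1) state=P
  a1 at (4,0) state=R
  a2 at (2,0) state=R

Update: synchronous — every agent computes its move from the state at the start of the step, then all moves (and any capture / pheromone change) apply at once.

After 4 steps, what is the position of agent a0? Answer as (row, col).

(2, 1)

t=1: a0@(4,1):P a1@(0,0):R a2@(1,0):R
t=2: a0@(0,1):P a1@(1,0):R a2@(2,0):R
t=3: a0@(1,1):P a1@(2,0):R a2@(3,0):R
t=4: a0@(2,1):P a1@(3,0):R a2@(4,0):R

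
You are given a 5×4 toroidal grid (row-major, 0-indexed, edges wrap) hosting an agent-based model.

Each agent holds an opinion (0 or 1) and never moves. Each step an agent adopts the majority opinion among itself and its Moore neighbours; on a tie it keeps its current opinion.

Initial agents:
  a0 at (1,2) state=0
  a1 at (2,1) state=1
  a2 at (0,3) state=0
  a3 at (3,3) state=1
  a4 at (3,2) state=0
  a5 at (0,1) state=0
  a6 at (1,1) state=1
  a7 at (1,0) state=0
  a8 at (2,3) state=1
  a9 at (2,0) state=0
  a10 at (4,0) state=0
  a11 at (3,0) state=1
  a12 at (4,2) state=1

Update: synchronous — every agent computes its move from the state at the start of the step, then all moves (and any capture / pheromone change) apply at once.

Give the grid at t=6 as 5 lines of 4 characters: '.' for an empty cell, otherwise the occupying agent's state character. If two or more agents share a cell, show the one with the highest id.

.0.0
000.
00.0
0.00
0.0.

t=1: a0@(1,2):0 a1@(2,1):0 a2@(0,3):0 a3@(3,3):1 a4@(3,2):1 a5@(0,1):0 a6@(1,1):0 a7@(1,0):0 a8@(2,3):0 a9@(2,0):1 a10@(4,0):0 a11@(3,0):1 a12@(4,2):0
t=2: a0@(1,2):0 a1@(2,1):0 a2@(0,3):0 a3@(3,3):1 a4@(3,2):0 a5@(0,1):0 a6@(1,1):0 a7@(1,0):0 a8@(2,3):1 a9@(2,0):0 a10@(4,0):0 a11@(3,0):1 a12@(4,2):0
t=3: a0@(1,2):0 a1@(2,1):0 a2@(0,3):0 a3@(3,3):0 a4@(3,2):0 a5@(0,1):0 a6@(1,1):0 a7@(1,0):0 a8@(2,3):0 a9@(2,0):0 a10@(4,0):0 a11@(3,0):1 a12@(4,2):0
t=4: a0@(1,2):0 a1@(2,1):0 a2@(0,3):0 a3@(3,3):0 a4@(3,2):0 a5@(0,1):0 a6@(1,1):0 a7@(1,0):0 a8@(2,3):0 a9@(2,0):0 a10@(4,0):0 a11@(3,0):0 a12@(4,2):0
t=5: (unchanged — steady state)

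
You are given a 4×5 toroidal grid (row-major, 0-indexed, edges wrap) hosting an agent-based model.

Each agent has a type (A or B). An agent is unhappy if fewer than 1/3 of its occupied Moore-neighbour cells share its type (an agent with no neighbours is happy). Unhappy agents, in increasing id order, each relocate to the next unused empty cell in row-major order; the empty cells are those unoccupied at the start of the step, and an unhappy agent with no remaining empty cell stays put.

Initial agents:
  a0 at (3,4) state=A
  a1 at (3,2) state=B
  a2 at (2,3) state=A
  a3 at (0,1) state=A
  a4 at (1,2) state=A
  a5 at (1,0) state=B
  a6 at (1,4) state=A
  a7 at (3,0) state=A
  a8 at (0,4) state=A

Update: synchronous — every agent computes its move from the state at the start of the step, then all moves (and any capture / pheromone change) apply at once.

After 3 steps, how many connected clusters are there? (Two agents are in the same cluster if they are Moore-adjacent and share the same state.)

t=1: a0@(3,4):A a1@(0,0):B a2@(2,3):A a3@(0,1):A a4@(1,2):A a5@(0,2):B a6@(1,4):A a7@(3,0):A a8@(0,4):A
t=2: a0@(3,4):A a1@(0,3):B a2@(2,3):A a3@(0,1):A a4@(1,2):A a5@(1,0):B a6@(1,4):A a7@(3,0):A a8@(0,4):A
t=3: a0@(3,4):A a1@(0,0):B a2@(2,3):A a3@(0,1):A a4@(1,2):A a5@(0,2):B a6@(1,4):A a7@(3,0):A a8@(0,4):A

3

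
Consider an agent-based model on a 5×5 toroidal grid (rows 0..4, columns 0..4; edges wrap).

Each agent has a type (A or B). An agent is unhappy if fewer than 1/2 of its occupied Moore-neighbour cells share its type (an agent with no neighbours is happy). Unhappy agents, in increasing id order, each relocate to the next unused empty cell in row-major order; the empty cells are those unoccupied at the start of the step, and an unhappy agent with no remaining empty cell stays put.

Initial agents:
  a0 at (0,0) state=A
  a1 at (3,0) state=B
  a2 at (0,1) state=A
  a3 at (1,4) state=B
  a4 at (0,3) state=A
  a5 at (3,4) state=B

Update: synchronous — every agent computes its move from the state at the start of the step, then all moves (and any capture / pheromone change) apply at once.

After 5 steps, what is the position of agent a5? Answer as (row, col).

t=1: a0@(0,0):A a1@(3,0):B a2@(0,1):A a3@(0,2):B a4@(0,4):A a5@(3,4):B
t=2: a0@(0,0):A a1@(3,0):B a2@(0,1):A a3@(0,3):B a4@(0,4):A a5@(3,4):B
t=3: a0@(0,0):A a1@(3,0):B a2@(0,1):A a3@(0,2):B a4@(0,4):A a5@(3,4):B
t=4: a0@(0,0):A a1@(3,0):B a2@(0,1):A a3@(0,3):B a4@(0,4):A a5@(3,4):B
t=5: a0@(0,0):A a1@(3,0):B a2@(0,1):A a3@(0,2):B a4@(0,4):A a5@(3,4):B

(3, 4)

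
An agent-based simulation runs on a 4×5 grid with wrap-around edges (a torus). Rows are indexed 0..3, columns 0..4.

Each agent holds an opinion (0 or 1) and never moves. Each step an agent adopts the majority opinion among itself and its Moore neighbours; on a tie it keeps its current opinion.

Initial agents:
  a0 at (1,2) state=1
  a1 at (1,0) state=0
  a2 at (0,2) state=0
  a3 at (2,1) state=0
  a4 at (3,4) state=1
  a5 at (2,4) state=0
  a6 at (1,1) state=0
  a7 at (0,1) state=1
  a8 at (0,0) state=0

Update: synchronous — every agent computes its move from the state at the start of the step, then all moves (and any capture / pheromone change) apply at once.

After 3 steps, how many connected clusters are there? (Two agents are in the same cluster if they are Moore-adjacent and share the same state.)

1

t=1: a0@(1,2):0 a1@(1,0):0 a2@(0,2):0 a3@(2,1):0 a4@(3,4):0 a5@(2,4):0 a6@(1,1):0 a7@(0,1):0 a8@(0,0):0
t=2: (unchanged — steady state)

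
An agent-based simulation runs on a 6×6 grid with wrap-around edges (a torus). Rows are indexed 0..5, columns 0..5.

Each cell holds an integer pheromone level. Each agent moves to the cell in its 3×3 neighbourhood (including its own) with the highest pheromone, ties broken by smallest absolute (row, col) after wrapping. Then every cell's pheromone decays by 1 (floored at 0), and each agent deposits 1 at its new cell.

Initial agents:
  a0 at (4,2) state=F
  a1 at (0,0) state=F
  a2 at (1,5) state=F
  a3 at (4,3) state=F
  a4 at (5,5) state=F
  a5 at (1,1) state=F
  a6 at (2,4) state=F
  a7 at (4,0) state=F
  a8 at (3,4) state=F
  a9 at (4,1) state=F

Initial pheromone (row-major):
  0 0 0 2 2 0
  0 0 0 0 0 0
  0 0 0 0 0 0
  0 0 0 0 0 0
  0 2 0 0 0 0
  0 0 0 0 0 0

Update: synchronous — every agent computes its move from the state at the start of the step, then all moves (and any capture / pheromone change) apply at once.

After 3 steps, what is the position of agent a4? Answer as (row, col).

(0, 4)

t=1: a0@(4,1) a1@(0,0) a2@(0,4) a3@(3,2) a4@(0,4) a5@(0,0) a6@(1,3) a7@(4,1) a8@(2,3) a9@(4,1) | pheromone: 2 0 0 1 3 0 / 0 0 0 1 0 0 / 0 0 0 1 0 0 / 0 0 1 0 0 0 / 0 4 0 0 0 0 / 0 0 0 0 0 0
t=2: a0@(4,1) a1@(0,0) a2@(0,4) a3@(4,1) a4@(0,4) a5@(0,0) a6@(0,4) a7@(4,1) a8@(1,3) a9@(4,1) | pheromone: 3 0 0 0 5 0 / 0 0 0 1 0 0 / 0 0 0 0 0 0 / 0 0 0 0 0 0 / 0 7 0 0 0 0 / 0 0 0 0 0 0
t=3: a0@(4,1) a1@(0,0) a2@(0,4) a3@(4,1) a4@(0,4) a5@(0,0) a6@(0,4) a7@(4,1) a8@(0,4) a9@(4,1) | pheromone: 4 0 0 0 8 0 / 0 0 0 0 0 0 / 0 0 0 0 0 0 / 0 0 0 0 0 0 / 0 10 0 0 0 0 / 0 0 0 0 0 0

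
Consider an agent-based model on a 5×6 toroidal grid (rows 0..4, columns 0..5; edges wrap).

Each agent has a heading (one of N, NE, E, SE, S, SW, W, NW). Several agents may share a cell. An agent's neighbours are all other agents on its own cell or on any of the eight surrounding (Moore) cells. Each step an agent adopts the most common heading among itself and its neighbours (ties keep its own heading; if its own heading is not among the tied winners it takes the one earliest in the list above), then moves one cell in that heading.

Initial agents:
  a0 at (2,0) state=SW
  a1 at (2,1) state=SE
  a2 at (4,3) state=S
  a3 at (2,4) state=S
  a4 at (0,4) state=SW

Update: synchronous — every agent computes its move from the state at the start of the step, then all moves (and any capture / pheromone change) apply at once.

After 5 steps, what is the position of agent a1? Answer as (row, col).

t=1: a0@(3,5):SW a1@(3,2):SE a2@(0,3):S a3@(3,4):S a4@(1,3):SW
t=2: a0@(4,4):SW a1@(4,3):SE a2@(1,3):S a3@(4,4):S a4@(2,2):SW
t=3: a0@(0,3):SW a1@(0,4):SE a2@(2,3):S a3@(0,4):S a4@(3,1):SW
t=4: a0@(1,2):SW a1@(1,5):SE a2@(3,3):S a3@(1,4):S a4@(4,0):SW
t=5: a0@(2,1):SW a1@(2,0):SE a2@(4,3):S a3@(2,4):S a4@(0,5):SW

(2, 0)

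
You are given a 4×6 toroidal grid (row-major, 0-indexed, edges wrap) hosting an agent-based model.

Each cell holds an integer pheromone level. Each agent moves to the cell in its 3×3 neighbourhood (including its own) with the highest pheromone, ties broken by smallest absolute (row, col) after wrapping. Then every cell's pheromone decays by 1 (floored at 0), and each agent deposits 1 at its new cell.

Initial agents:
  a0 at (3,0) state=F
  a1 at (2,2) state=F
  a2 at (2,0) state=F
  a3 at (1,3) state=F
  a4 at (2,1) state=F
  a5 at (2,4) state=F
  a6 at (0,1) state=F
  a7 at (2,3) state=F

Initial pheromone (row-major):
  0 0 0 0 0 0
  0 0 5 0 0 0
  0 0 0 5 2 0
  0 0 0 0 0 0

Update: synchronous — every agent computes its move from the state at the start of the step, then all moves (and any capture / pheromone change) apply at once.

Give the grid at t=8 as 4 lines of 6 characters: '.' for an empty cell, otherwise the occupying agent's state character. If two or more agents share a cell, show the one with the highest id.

F.....
..F...
......
......

t=1: a0@(0,0) a1@(1,2) a2@(1,0) a3@(1,2) a4@(1,2) a5@(2,3) a6@(1,2) a7@(1,2) | pheromone: 1 0 0 0 0 0 / 1 0 9 0 0 0 / 0 0 0 5 1 0 / 0 0 0 0 0 0
t=2: a0@(0,0) a1@(1,2) a2@(0,0) a3@(1,2) a4@(1,2) a5@(1,2) a6@(1,2) a7@(1,2) | pheromone: 2 0 0 0 0 0 / 0 0 14 0 0 0 / 0 0 0 4 0 0 / 0 0 0 0 0 0
t=3: a0@(0,0) a1@(1,2) a2@(0,0) a3@(1,2) a4@(1,2) a5@(1,2) a6@(1,2) a7@(1,2) | pheromone: 3 0 0 0 0 0 / 0 0 19 0 0 0 / 0 0 0 3 0 0 / 0 0 0 0 0 0
t=4: a0@(0,0) a1@(1,2) a2@(0,0) a3@(1,2) a4@(1,2) a5@(1,2) a6@(1,2) a7@(1,2) | pheromone: 4 0 0 0 0 0 / 0 0 24 0 0 0 / 0 0 0 2 0 0 / 0 0 0 0 0 0
t=5: a0@(0,0) a1@(1,2) a2@(0,0) a3@(1,2) a4@(1,2) a5@(1,2) a6@(1,2) a7@(1,2) | pheromone: 5 0 0 0 0 0 / 0 0 29 0 0 0 / 0 0 0 1 0 0 / 0 0 0 0 0 0
t=6: a0@(0,0) a1@(1,2) a2@(0,0) a3@(1,2) a4@(1,2) a5@(1,2) a6@(1,2) a7@(1,2) | pheromone: 6 0 0 0 0 0 / 0 0 34 0 0 0 / 0 0 0 0 0 0 / 0 0 0 0 0 0
t=7: a0@(0,0) a1@(1,2) a2@(0,0) a3@(1,2) a4@(1,2) a5@(1,2) a6@(1,2) a7@(1,2) | pheromone: 7 0 0 0 0 0 / 0 0 39 0 0 0 / 0 0 0 0 0 0 / 0 0 0 0 0 0
t=8: a0@(0,0) a1@(1,2) a2@(0,0) a3@(1,2) a4@(1,2) a5@(1,2) a6@(1,2) a7@(1,2) | pheromone: 8 0 0 0 0 0 / 0 0 44 0 0 0 / 0 0 0 0 0 0 / 0 0 0 0 0 0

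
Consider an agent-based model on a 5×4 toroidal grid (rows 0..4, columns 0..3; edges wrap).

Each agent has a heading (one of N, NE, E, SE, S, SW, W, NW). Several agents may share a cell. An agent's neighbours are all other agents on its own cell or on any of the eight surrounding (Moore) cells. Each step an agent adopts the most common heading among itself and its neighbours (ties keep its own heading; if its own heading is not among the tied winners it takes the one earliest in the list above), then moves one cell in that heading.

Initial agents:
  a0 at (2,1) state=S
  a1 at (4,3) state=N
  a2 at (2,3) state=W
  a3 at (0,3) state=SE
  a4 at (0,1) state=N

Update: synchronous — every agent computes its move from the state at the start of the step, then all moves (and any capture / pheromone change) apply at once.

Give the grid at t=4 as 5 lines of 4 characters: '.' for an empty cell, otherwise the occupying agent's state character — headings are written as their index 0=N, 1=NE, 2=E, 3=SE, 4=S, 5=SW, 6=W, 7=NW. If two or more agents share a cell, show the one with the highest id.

...0
00..
....
....
...3

t=1: a0@(3,1):S a1@(3,3):N a2@(2,2):W a3@(1,0):SE a4@(4,1):N
t=2: a0@(4,1):S a1@(2,3):N a2@(2,1):W a3@(2,1):SE a4@(3,1):N
t=3: a0@(0,1):S a1@(1,3):N a2@(2,0):W a3@(3,2):SE a4@(2,1):N
t=4: a0@(1,1):S a1@(0,3):N a2@(1,0):N a3@(4,3):SE a4@(1,1):N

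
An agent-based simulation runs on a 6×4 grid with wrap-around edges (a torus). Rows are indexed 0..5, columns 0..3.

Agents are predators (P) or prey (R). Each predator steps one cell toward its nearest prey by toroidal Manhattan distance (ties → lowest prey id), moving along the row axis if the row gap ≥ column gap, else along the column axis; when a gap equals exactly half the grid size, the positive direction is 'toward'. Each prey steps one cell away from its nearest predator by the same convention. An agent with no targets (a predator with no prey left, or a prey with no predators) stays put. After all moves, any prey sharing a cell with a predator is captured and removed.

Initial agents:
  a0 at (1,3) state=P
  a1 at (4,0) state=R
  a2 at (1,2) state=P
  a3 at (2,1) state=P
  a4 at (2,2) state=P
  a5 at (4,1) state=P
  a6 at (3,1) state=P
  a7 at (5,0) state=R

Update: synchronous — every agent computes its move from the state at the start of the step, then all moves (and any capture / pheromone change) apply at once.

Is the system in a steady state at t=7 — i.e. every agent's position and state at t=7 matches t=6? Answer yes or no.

t=1: a0@(0,3):P a1@(4,3):R a2@(0,2):P a3@(3,1):P a4@(3,2):P a5@(4,0):P a6@(4,1):P a7@(0,0):R
t=2: a0@(0,0):P a2@(0,3):P a3@(3,2):P a4@(4,2):P a5@(4,3):P a6@(4,2):P a7@(0,1):R
t=3: a0@(0,1):P a2@(0,0):P a3@(4,2):P a4@(5,2):P a5@(5,3):P a6@(5,2):P a7@(0,2):R
t=4: a0@(0,2):P a2@(0,1):P a3@(5,2):P a4@(0,2):P a5@(0,3):P a6@(0,2):P
t=5: (unchanged — steady state)

yes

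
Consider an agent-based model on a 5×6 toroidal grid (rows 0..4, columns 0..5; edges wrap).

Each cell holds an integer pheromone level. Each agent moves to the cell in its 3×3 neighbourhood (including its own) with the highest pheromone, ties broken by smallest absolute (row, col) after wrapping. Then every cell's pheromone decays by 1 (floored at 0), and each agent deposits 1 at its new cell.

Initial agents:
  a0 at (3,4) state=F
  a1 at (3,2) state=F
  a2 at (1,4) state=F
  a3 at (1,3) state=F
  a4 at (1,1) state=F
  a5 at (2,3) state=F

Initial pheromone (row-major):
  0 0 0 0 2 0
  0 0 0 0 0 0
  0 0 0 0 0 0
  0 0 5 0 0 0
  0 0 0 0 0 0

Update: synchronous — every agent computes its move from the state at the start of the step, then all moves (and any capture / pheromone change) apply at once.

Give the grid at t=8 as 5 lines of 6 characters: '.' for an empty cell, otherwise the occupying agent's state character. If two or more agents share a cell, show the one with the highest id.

t=1: a0@(2,3) a1@(3,2) a2@(0,4) a3@(0,4) a4@(0,0) a5@(3,2) | pheromone: 1 0 0 0 3 0 / 0 0 0 0 0 0 / 0 0 0 1 0 0 / 0 0 6 0 0 0 / 0 0 0 0 0 0
t=2: a0@(3,2) a1@(3,2) a2@(0,4) a3@(0,4) a4@(0,0) a5@(3,2) | pheromone: 1 0 0 0 4 0 / 0 0 0 0 0 0 / 0 0 0 0 0 0 / 0 0 8 0 0 0 / 0 0 0 0 0 0
t=3: a0@(3,2) a1@(3,2) a2@(0,4) a3@(0,4) a4@(0,0) a5@(3,2) | pheromone: 1 0 0 0 5 0 / 0 0 0 0 0 0 / 0 0 0 0 0 0 / 0 0 10 0 0 0 / 0 0 0 0 0 0
t=4: a0@(3,2) a1@(3,2) a2@(0,4) a3@(0,4) a4@(0,0) a5@(3,2) | pheromone: 1 0 0 0 6 0 / 0 0 0 0 0 0 / 0 0 0 0 0 0 / 0 0 12 0 0 0 / 0 0 0 0 0 0
t=5: a0@(3,2) a1@(3,2) a2@(0,4) a3@(0,4) a4@(0,0) a5@(3,2) | pheromone: 1 0 0 0 7 0 / 0 0 0 0 0 0 / 0 0 0 0 0 0 / 0 0 14 0 0 0 / 0 0 0 0 0 0
t=6: a0@(3,2) a1@(3,2) a2@(0,4) a3@(0,4) a4@(0,0) a5@(3,2) | pheromone: 1 0 0 0 8 0 / 0 0 0 0 0 0 / 0 0 0 0 0 0 / 0 0 16 0 0 0 / 0 0 0 0 0 0
t=7: a0@(3,2) a1@(3,2) a2@(0,4) a3@(0,4) a4@(0,0) a5@(3,2) | pheromone: 1 0 0 0 9 0 / 0 0 0 0 0 0 / 0 0 0 0 0 0 / 0 0 18 0 0 0 / 0 0 0 0 0 0
t=8: a0@(3,2) a1@(3,2) a2@(0,4) a3@(0,4) a4@(0,0) a5@(3,2) | pheromone: 1 0 0 0 10 0 / 0 0 0 0 0 0 / 0 0 0 0 0 0 / 0 0 20 0 0 0 / 0 0 0 0 0 0

F...F.
......
......
..F...
......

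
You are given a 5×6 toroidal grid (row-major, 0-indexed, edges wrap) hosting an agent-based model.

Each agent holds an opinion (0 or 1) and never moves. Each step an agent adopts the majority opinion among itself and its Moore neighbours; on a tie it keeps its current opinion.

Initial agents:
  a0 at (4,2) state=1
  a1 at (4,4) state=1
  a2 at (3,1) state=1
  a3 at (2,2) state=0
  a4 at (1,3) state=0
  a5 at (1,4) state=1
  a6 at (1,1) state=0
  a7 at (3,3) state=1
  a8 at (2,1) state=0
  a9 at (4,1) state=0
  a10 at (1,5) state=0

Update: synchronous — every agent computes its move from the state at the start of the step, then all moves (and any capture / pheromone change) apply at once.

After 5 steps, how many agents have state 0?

t=1: a0@(4,2):1 a1@(4,4):1 a2@(3,1):0 a3@(2,2):0 a4@(1,3):0 a5@(1,4):0 a6@(1,1):0 a7@(3,3):1 a8@(2,1):0 a9@(4,1):1 a10@(1,5):0
t=2: (unchanged — steady state)

7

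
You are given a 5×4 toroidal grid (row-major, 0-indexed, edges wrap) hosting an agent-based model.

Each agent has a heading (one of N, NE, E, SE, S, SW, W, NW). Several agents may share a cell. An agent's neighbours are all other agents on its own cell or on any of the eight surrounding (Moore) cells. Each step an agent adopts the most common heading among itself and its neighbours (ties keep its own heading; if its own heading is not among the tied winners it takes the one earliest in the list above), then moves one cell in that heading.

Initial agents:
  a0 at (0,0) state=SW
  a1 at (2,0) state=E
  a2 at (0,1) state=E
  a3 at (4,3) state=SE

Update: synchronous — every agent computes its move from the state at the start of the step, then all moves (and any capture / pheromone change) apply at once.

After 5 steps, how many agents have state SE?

1

t=1: a0@(1,3):SW a1@(2,1):E a2@(0,2):E a3@(0,0):SE
t=2: a0@(2,2):SW a1@(2,2):E a2@(0,3):E a3@(1,1):SE
t=3: a0@(3,1):SW a1@(2,3):E a2@(0,0):E a3@(2,2):SE
t=4: a0@(4,0):SW a1@(2,0):E a2@(0,1):E a3@(3,3):SE
t=5: a0@(0,3):SW a1@(2,1):E a2@(0,2):E a3@(4,0):SE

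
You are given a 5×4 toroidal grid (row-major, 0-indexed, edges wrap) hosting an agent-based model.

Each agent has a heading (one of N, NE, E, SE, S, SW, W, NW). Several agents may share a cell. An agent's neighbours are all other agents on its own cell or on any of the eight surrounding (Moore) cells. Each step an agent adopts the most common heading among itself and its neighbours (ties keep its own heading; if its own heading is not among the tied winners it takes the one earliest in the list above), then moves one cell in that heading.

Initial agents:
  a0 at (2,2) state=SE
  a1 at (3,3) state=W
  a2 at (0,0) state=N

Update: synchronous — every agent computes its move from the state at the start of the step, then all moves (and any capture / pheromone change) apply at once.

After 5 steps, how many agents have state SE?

t=1: a0@(3,3):SE a1@(3,2):W a2@(4,0):N
t=2: a0@(4,0):SE a1@(3,1):W a2@(3,0):N
t=3: a0@(0,1):SE a1@(3,0):W a2@(2,0):N
t=4: a0@(1,2):SE a1@(3,3):W a2@(1,0):N
t=5: a0@(2,3):SE a1@(3,2):W a2@(0,0):N

1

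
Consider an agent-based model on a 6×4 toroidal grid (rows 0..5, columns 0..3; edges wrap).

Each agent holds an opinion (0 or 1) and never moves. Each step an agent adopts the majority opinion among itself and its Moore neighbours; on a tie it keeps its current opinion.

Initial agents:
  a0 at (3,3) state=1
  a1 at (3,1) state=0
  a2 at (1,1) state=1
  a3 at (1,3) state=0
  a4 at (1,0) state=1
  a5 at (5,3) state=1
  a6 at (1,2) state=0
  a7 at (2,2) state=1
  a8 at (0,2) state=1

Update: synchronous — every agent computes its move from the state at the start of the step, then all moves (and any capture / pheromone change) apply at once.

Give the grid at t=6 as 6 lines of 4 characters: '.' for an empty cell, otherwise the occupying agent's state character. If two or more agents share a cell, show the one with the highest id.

t=1: a0@(3,3):1 a1@(3,1):0 a2@(1,1):1 a3@(1,3):1 a4@(1,0):1 a5@(5,3):1 a6@(1,2):1 a7@(2,2):1 a8@(0,2):1
t=2: (unchanged — steady state)

..1.
1111
..1.
.0.1
....
...1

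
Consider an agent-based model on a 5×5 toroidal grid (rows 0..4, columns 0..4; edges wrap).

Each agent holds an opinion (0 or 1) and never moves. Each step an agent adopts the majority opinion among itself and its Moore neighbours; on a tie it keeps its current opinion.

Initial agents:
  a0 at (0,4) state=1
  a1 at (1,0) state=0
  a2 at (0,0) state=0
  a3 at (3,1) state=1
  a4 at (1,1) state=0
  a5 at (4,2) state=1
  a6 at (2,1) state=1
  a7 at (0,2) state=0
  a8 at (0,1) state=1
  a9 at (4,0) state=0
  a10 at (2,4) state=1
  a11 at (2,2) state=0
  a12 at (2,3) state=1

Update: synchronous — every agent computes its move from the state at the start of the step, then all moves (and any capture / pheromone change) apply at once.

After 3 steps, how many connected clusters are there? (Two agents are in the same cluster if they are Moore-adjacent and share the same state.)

2

t=1: a0@(0,4):0 a1@(1,0):1 a2@(0,0):0 a3@(3,1):1 a4@(1,1):0 a5@(4,2):1 a6@(2,1):0 a7@(0,2):0 a8@(0,1):0 a9@(4,0):1 a10@(2,4):1 a11@(2,2):1 a12@(2,3):1
t=2: a0@(0,4):0 a1@(1,0):0 a2@(0,0):0 a3@(3,1):1 a4@(1,1):0 a5@(4,2):1 a6@(2,1):1 a7@(0,2):0 a8@(0,1):0 a9@(4,0):0 a10@(2,4):1 a11@(2,2):1 a12@(2,3):1
t=3: (unchanged — steady state)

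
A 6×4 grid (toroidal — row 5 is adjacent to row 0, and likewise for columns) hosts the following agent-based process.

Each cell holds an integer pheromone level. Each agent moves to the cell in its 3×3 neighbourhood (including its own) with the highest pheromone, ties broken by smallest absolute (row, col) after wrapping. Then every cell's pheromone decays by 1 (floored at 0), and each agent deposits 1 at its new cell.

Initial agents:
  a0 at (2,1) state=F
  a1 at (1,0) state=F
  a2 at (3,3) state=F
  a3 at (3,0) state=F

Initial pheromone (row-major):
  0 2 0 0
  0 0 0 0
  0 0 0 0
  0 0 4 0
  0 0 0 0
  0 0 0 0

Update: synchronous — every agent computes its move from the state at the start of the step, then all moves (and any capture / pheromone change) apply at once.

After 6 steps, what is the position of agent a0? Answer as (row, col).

t=1: a0@(3,2) a1@(0,1) a2@(3,2) a3@(2,0) | pheromone: 0 2 0 0 / 0 0 0 0 / 1 0 0 0 / 0 0 5 0 / 0 0 0 0 / 0 0 0 0
t=2: a0@(3,2) a1@(0,1) a2@(3,2) a3@(2,0) | pheromone: 0 2 0 0 / 0 0 0 0 / 1 0 0 0 / 0 0 6 0 / 0 0 0 0 / 0 0 0 0
t=3: a0@(3,2) a1@(0,1) a2@(3,2) a3@(2,0) | pheromone: 0 2 0 0 / 0 0 0 0 / 1 0 0 0 / 0 0 7 0 / 0 0 0 0 / 0 0 0 0
t=4: a0@(3,2) a1@(0,1) a2@(3,2) a3@(2,0) | pheromone: 0 2 0 0 / 0 0 0 0 / 1 0 0 0 / 0 0 8 0 / 0 0 0 0 / 0 0 0 0
t=5: a0@(3,2) a1@(0,1) a2@(3,2) a3@(2,0) | pheromone: 0 2 0 0 / 0 0 0 0 / 1 0 0 0 / 0 0 9 0 / 0 0 0 0 / 0 0 0 0
t=6: a0@(3,2) a1@(0,1) a2@(3,2) a3@(2,0) | pheromone: 0 2 0 0 / 0 0 0 0 / 1 0 0 0 / 0 0 10 0 / 0 0 0 0 / 0 0 0 0

(3, 2)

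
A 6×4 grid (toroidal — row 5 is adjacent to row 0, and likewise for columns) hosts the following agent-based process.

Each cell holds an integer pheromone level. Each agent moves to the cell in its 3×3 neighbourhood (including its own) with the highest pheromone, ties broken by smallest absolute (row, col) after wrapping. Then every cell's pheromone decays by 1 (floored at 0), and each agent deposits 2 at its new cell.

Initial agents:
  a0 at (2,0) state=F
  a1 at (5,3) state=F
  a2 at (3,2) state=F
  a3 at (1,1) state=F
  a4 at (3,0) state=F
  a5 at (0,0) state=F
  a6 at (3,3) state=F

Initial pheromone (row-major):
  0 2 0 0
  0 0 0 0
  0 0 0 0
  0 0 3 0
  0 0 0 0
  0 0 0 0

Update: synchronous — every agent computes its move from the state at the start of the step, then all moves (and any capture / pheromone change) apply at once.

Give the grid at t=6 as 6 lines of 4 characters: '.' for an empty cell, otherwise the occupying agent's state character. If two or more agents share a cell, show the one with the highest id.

.F..
....
....
..F.
....
....

t=1: a0@(1,0) a1@(0,0) a2@(3,2) a3@(0,1) a4@(2,0) a5@(0,1) a6@(3,2) | pheromone: 2 5 0 0 / 2 0 0 0 / 2 0 0 0 / 0 0 6 0 / 0 0 0 0 / 0 0 0 0
t=2: a0@(0,1) a1@(0,1) a2@(3,2) a3@(0,1) a4@(1,0) a5@(0,1) a6@(3,2) | pheromone: 1 12 0 0 / 3 0 0 0 / 1 0 0 0 / 0 0 9 0 / 0 0 0 0 / 0 0 0 0
t=3: a0@(0,1) a1@(0,1) a2@(3,2) a3@(0,1) a4@(0,1) a5@(0,1) a6@(3,2) | pheromone: 0 21 0 0 / 2 0 0 0 / 0 0 0 0 / 0 0 12 0 / 0 0 0 0 / 0 0 0 0
t=4: a0@(0,1) a1@(0,1) a2@(3,2) a3@(0,1) a4@(0,1) a5@(0,1) a6@(3,2) | pheromone: 0 30 0 0 / 1 0 0 0 / 0 0 0 0 / 0 0 15 0 / 0 0 0 0 / 0 0 0 0
t=5: a0@(0,1) a1@(0,1) a2@(3,2) a3@(0,1) a4@(0,1) a5@(0,1) a6@(3,2) | pheromone: 0 39 0 0 / 0 0 0 0 / 0 0 0 0 / 0 0 18 0 / 0 0 0 0 / 0 0 0 0
t=6: a0@(0,1) a1@(0,1) a2@(3,2) a3@(0,1) a4@(0,1) a5@(0,1) a6@(3,2) | pheromone: 0 48 0 0 / 0 0 0 0 / 0 0 0 0 / 0 0 21 0 / 0 0 0 0 / 0 0 0 0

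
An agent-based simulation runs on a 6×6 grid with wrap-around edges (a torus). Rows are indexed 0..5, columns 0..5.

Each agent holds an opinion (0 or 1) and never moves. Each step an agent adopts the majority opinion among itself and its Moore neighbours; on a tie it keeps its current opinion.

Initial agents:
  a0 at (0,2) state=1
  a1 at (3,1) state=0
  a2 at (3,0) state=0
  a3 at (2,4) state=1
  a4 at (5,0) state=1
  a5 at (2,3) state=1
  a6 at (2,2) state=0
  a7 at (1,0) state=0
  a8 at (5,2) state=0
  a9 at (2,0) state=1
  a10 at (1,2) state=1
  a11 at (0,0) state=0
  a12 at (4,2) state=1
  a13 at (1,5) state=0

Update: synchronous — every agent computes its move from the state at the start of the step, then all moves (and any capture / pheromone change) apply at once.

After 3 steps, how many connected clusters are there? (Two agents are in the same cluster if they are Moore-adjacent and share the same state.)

3

t=1: a0@(0,2):1 a1@(3,1):0 a2@(3,0):0 a3@(2,4):1 a4@(5,0):1 a5@(2,3):1 a6@(2,2):0 a7@(1,0):0 a8@(5,2):1 a9@(2,0):0 a10@(1,2):1 a11@(0,0):0 a12@(4,2):0 a13@(1,5):0
t=2: (unchanged — steady state)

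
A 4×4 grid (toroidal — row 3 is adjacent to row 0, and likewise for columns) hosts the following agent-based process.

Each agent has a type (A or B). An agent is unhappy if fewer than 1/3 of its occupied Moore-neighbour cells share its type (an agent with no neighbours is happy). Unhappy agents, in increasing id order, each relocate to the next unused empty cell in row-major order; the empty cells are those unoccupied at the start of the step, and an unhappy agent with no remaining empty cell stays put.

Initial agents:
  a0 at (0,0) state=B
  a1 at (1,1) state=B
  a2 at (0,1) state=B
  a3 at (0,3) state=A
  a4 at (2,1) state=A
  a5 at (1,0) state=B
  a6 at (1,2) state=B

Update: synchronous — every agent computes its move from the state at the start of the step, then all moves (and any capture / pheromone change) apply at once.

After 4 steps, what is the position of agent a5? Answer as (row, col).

t=1: a0@(0,0):B a1@(1,1):B a2@(0,1):B a3@(0,2):A a4@(1,3):A a5@(1,0):B a6@(1,2):B
t=2: a0@(0,0):B a1@(1,1):B a2@(0,1):B a3@(0,3):A a4@(2,0):A a5@(1,0):B a6@(1,2):B
t=3: a0@(0,0):B a1@(1,1):B a2@(0,1):B a3@(0,2):A a4@(1,3):A a5@(1,0):B a6@(1,2):B
t=4: a0@(0,0):B a1@(1,1):B a2@(0,1):B a3@(0,3):A a4@(2,0):A a5@(1,0):B a6@(1,2):B

(1, 0)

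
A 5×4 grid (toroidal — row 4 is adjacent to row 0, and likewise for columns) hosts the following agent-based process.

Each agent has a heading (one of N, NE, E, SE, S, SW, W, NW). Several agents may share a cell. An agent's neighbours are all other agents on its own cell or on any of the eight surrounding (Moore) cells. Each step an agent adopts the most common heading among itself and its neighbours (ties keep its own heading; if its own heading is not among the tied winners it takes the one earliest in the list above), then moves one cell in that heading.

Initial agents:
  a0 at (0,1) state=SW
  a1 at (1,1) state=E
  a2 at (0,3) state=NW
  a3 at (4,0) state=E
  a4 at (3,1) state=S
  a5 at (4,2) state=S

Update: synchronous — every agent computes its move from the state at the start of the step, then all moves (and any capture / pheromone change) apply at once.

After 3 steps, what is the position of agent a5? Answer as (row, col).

t=1: a0@(0,2):E a1@(1,2):E a2@(4,2):NW a3@(4,1):E a4@(4,1):S a5@(0,2):S
t=2: a0@(0,3):E a1@(1,3):E a2@(4,3):E a3@(4,2):E a4@(0,1):S a5@(0,3):E
t=3: a0@(0,0):E a1@(1,0):E a2@(4,0):E a3@(4,3):E a4@(1,1):S a5@(0,0):E

(0, 0)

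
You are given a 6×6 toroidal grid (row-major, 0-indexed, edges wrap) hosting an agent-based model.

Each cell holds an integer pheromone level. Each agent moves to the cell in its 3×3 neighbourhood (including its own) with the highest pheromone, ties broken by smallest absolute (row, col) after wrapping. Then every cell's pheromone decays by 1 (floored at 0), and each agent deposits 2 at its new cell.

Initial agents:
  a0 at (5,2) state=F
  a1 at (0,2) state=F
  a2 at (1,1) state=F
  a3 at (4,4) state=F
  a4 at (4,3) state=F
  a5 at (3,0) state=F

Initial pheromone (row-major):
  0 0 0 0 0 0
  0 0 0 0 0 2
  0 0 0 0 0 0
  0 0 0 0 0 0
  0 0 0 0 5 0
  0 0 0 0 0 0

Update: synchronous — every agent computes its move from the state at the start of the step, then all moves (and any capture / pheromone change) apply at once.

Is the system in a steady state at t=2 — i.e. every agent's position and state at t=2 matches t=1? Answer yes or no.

no

t=1: a0@(0,1) a1@(0,1) a2@(0,0) a3@(4,4) a4@(4,4) a5@(2,0) | pheromone: 2 4 0 0 0 0 / 0 0 0 0 0 1 / 2 0 0 0 0 0 / 0 0 0 0 0 0 / 0 0 0 0 8 0 / 0 0 0 0 0 0
t=2: a0@(0,1) a1@(0,1) a2@(0,1) a3@(4,4) a4@(4,4) a5@(2,0) | pheromone: 1 9 0 0 0 0 / 0 0 0 0 0 0 / 3 0 0 0 0 0 / 0 0 0 0 0 0 / 0 0 0 0 11 0 / 0 0 0 0 0 0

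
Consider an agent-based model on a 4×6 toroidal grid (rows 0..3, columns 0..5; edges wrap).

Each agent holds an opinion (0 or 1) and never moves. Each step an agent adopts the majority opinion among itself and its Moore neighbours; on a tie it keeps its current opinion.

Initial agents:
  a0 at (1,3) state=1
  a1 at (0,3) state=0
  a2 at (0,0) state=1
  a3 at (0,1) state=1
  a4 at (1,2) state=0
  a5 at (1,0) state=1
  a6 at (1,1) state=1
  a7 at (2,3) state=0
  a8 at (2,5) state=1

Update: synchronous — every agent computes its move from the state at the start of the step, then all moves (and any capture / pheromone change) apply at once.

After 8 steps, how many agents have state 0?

t=1: a0@(1,3):0 a1@(0,3):0 a2@(0,0):1 a3@(0,1):1 a4@(1,2):0 a5@(1,0):1 a6@(1,1):1 a7@(2,3):0 a8@(2,5):1
t=2: (unchanged — steady state)

4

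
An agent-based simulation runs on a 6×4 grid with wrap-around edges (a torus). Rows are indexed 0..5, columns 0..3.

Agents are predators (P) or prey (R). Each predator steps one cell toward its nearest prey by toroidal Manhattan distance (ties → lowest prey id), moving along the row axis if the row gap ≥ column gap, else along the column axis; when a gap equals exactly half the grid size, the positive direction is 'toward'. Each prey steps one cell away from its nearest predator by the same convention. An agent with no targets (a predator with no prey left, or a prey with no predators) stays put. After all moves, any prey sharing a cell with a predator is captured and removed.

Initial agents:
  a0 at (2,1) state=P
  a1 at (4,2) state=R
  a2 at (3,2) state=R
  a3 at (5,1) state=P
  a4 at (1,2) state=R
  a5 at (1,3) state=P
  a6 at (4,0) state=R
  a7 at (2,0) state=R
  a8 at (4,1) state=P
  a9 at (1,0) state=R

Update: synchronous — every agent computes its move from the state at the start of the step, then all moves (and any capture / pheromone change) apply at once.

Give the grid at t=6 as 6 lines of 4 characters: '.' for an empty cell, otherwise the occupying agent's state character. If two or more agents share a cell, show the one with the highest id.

....
RP..
..RP
....
R.PP
....

t=1: a0@(2,0):P a1@(4,3):R a3@(4,1):P a4@(1,1):R a5@(1,2):P a6@(4,3):R a7@(2,3):R a8@(4,2):P a9@(1,1):R
t=2: a0@(2,3):P a1@(4,0):R a3@(4,2):P a4@(1,0):R a5@(1,1):P a6@(4,0):R a7@(2,2):R a8@(4,3):P a9@(1,0):R
t=3: a0@(2,2):P a1@(4,1):R a3@(4,3):P a4@(1,3):R a5@(1,0):P a6@(4,1):R a7@(2,1):R a8@(4,0):P a9@(1,3):R
t=4: a0@(2,1):P a1@(4,2):R a3@(4,0):P a4@(1,2):R a5@(1,3):P a6@(4,2):R a7@(2,0):R a8@(4,1):P a9@(1,2):R
t=5: a0@(2,0):P a1@(4,3):R a3@(4,1):P a4@(1,1):R a5@(1,2):P a6@(4,3):R a7@(2,3):R a8@(4,2):P a9@(1,1):R
t=6: a0@(2,3):P a1@(4,0):R a3@(4,2):P a4@(1,0):R a5@(1,1):P a6@(4,0):R a7@(2,2):R a8@(4,3):P a9@(1,0):R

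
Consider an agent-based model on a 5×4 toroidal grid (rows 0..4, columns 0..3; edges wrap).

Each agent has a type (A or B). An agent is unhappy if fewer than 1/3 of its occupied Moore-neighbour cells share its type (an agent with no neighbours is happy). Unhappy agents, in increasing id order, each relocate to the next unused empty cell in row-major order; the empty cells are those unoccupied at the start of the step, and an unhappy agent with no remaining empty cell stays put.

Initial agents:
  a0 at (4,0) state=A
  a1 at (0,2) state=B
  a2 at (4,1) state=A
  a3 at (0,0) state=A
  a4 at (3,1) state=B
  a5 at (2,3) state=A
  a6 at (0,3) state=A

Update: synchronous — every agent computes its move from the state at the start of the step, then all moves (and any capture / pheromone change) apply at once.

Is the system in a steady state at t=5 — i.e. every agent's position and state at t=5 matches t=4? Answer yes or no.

no

t=1: a0@(4,0):A a1@(0,1):B a2@(4,1):A a3@(0,0):A a4@(1,0):B a5@(2,3):A a6@(0,3):A
t=2: a0@(4,0):A a1@(0,2):B a2@(4,1):A a3@(0,0):A a4@(1,1):B a5@(1,2):A a6@(0,3):A
t=3: a0@(4,0):A a1@(0,1):B a2@(4,1):A a3@(0,0):A a4@(1,1):B a5@(1,2):A a6@(0,3):A
t=4: a0@(4,0):A a1@(0,2):B a2@(4,1):A a3@(0,0):A a4@(1,1):B a5@(1,2):A a6@(0,3):A
t=5: a0@(4,0):A a1@(0,1):B a2@(4,1):A a3@(0,0):A a4@(1,1):B a5@(1,2):A a6@(0,3):A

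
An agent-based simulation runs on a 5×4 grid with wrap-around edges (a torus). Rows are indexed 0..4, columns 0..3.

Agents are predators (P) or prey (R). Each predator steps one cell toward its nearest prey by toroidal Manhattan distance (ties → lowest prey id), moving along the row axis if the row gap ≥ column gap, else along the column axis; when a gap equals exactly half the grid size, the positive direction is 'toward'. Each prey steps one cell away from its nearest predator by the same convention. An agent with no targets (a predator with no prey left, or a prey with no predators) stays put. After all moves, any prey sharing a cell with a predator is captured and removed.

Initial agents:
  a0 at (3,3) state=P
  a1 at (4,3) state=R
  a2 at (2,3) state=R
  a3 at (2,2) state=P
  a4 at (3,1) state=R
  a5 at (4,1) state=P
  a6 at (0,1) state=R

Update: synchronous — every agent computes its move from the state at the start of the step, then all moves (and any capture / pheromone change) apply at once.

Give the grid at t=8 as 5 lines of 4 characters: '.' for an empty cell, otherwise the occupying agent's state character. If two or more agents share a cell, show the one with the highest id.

PPR.
....
....
....
....

t=1: a0@(4,3):P a1@(0,3):R a2@(1,3):R a3@(2,3):P a4@(2,1):R a5@(3,1):P a6@(1,1):R
t=2: a0@(0,3):P a3@(1,3):P a4@(1,1):R a5@(2,1):P a6@(0,1):R
t=3: a0@(0,0):P a3@(1,0):P a4@(0,1):R a5@(1,1):P
t=4: a0@(0,1):P a3@(0,0):P a4@(0,2):R a5@(0,1):P
t=5: a0@(0,2):P a3@(0,1):P a4@(0,3):R a5@(0,2):P
t=6: a0@(0,3):P a3@(0,2):P a4@(0,0):R a5@(0,3):P
t=7: a0@(0,0):P a3@(0,3):P a4@(0,1):R a5@(0,0):P
t=8: a0@(0,1):P a3@(0,0):P a4@(0,2):R a5@(0,1):P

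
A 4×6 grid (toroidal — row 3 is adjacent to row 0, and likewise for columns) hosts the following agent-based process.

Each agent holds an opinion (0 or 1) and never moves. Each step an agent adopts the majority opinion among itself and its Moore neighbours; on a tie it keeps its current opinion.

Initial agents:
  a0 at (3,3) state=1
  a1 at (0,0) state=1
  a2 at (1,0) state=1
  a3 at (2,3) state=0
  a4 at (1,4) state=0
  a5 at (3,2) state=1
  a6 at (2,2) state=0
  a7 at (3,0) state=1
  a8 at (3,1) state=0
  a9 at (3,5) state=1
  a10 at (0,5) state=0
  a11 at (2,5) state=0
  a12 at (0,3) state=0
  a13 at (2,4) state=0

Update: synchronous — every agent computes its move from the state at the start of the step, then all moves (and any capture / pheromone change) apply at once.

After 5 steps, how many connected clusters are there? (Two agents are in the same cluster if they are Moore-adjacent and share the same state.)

t=1: a0@(3,3):0 a1@(0,0):1 a2@(1,0):1 a3@(2,3):0 a4@(1,4):0 a5@(3,2):0 a6@(2,2):0 a7@(3,0):1 a8@(3,1):1 a9@(3,5):1 a10@(0,5):1 a11@(2,5):0 a12@(0,3):0 a13@(2,4):0
t=2: (unchanged — steady state)

2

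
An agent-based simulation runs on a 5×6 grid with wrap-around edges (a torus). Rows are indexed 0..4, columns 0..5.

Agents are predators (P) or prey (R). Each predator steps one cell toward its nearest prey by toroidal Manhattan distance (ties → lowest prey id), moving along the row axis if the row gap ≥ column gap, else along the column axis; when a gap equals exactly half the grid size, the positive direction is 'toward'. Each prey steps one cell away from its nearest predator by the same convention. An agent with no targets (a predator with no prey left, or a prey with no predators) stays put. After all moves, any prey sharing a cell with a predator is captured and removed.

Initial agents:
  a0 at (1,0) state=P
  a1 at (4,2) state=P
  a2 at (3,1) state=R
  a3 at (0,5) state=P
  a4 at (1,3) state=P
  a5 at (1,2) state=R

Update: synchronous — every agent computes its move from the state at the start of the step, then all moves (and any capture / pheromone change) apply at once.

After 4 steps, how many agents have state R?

t=1: a0@(1,1):P a1@(3,2):P a2@(2,1):R a3@(4,5):P a4@(1,2):P
t=2: a0@(2,1):P a1@(2,2):P a2@(3,1):R a3@(3,5):P a4@(2,2):P
t=3: a0@(3,1):P a1@(3,2):P a2@(4,1):R a3@(3,0):P a4@(3,2):P
t=4: a0@(4,1):P a1@(4,2):P a2@(0,1):R a3@(4,0):P a4@(4,2):P

1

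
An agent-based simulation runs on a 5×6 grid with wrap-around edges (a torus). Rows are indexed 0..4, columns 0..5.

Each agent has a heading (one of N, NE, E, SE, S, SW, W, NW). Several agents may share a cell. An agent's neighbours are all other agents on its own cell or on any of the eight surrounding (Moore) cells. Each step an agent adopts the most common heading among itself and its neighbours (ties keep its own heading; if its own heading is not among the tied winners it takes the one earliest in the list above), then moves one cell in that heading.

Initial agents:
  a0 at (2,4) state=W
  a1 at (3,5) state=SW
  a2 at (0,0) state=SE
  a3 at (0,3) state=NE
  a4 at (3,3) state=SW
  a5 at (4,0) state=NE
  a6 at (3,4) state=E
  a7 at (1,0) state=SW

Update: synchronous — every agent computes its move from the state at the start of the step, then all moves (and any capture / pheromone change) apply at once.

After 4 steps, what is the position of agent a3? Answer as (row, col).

t=1: a0@(3,3):SW a1@(4,4):SW a2@(1,1):SE a3@(4,4):NE a4@(4,2):SW a5@(3,1):NE a6@(4,3):SW a7@(2,5):SW
t=2: a0@(4,2):SW a1@(0,3):SW a2@(2,2):SE a3@(0,3):SW a4@(0,1):SW a5@(2,2):NE a6@(0,2):SW a7@(3,4):SW
t=3: a0@(0,1):SW a1@(1,2):SW a2@(3,3):SE a3@(1,2):SW a4@(1,0):SW a5@(1,3):NE a6@(1,1):SW a7@(4,3):SW
t=4: a0@(1,0):SW a1@(2,1):SW a2@(4,4):SE a3@(2,1):SW a4@(2,5):SW a5@(2,2):SW a6@(2,0):SW a7@(0,2):SW

(2, 1)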